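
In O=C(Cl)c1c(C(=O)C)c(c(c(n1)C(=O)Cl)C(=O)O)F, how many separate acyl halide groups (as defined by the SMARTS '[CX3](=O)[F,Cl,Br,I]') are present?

2

[CX3](=O)[F,Cl,Br,I] is the SMARTS for an acyl halide: a carbonyl carbon bonded to a halogen.
The molecule carries 2 separate instances of an acyl chloride (-C(=O)Cl) meeting every constraint; each maps to a distinct set of atoms, giving 2 matches.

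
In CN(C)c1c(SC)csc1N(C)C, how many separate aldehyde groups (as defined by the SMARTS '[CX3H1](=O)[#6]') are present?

0

[CX3H1](=O)[#6] is the SMARTS for an aldehyde: an sp2 carbon with one H, double-bonded to O and single-bonded to carbon.
No fragment in the molecule satisfies every constraint, giving 0 matches.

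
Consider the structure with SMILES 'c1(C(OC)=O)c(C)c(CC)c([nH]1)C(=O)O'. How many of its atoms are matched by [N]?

Check the 15 heavy atoms by environment: 1× n (aromatic) → no; 4× c (aromatic) → no; 6× C → no; 4× O → no.
No environment satisfies the query, so 0 matching atoms.

0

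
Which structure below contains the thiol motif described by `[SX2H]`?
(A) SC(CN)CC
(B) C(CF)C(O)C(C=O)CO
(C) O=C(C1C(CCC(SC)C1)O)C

[SX2H] describes an aliphatic sulfur with two connections, one being H (a thiol).
(A) contains a thiol (-SH), which satisfies every atom and bond constraint.
(B) has a hydroxyl group (-OH) but it is an -OH, not an -SH.
(C) has a methylthio ether (-SCH3) but the sulfur has H0 (bonded to two carbons), not H1.
So the answer is (A).

A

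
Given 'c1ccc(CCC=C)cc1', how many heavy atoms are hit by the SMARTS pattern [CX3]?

2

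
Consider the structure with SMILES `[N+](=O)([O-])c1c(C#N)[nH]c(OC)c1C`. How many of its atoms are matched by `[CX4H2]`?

0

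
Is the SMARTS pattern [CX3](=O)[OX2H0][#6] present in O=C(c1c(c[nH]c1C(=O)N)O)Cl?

No

The pattern [CX3](=O)[OX2H0][#6] describes a carbonyl carbon bonded to an oxygen that is itself bonded to carbon (no H on that O) — an ester.
The closest candidate here is a primary amide (-C(=O)NH2), but the carbonyl is bonded to N, not to an O-C linkage. No other fragment satisfies the full query, so there is no match.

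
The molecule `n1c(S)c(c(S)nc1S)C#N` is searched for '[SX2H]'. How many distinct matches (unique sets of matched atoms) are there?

3

[SX2H] is the SMARTS for a thiol: an aliphatic sulfur with two connections, one being H.
The molecule carries 3 separate instances of a thiol (-SH) meeting every constraint; each maps to a distinct set of atoms, giving 3 matches.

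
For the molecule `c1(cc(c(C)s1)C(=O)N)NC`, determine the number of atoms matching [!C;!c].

4

Check the 11 heavy atoms by environment: 1× s (aromatic) → match; 4× c (aromatic) → no; 2× N → match; 3× C → no; 1× O → match.
Summing the matching environments: 1 + 2 + 1 = 4 matching atoms.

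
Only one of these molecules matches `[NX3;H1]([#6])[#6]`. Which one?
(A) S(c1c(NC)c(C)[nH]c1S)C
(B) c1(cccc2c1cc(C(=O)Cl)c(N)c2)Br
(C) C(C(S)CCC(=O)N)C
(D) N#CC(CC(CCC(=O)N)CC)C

A

[NX3;H1]([#6])[#6] describes a trivalent nitrogen with one H, bonded to two carbons (a secondary amine).
(A) contains an N-methylamino group (-NHCH3), which satisfies every atom and bond constraint.
(B) has a primary amino group (-NH2) but the nitrogen has H2 and only one carbon neighbour.
(C) has a primary amide (-C(=O)NH2) but the -C(=O)NH2 nitrogen has H2, not H1.
(D) has a primary amide (-C(=O)NH2) but the -C(=O)NH2 nitrogen has H2, not H1.
So the answer is (A).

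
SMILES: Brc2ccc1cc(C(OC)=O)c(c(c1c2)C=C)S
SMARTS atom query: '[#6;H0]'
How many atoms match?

7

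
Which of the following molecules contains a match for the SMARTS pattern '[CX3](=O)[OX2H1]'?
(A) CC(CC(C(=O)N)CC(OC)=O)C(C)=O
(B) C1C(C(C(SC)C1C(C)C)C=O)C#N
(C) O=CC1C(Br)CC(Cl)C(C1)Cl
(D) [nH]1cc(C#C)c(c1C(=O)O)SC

[CX3](=O)[OX2H1] describes an sp2 carbon double-bonded to O and single-bonded to an -OH oxygen (a carboxylic acid).
(A) has a methyl-ester group (-C(=O)OCH3) but the singly-bonded O has no H (OX2H0, not OX2H1).
(B) has an aldehyde (-CHO) but there is no singly-bonded oxygen on the carbonyl carbon.
(C) has an aldehyde (-CHO) but there is no singly-bonded oxygen on the carbonyl carbon.
(D) contains a carboxylic acid group (-C(=O)OH), which satisfies every atom and bond constraint.
So the answer is (D).

D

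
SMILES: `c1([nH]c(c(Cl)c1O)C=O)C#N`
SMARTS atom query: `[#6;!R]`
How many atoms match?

2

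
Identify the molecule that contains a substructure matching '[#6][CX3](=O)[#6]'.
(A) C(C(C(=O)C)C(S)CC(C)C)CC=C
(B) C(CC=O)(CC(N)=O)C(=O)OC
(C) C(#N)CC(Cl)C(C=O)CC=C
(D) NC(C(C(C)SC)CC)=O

A

[#6][CX3](=O)[#6] describes a carbonyl carbon (no H) flanked by two carbons (a ketone).
(A) contains an acetyl/ketone group (-C(=O)CH3), which satisfies every atom and bond constraint.
(B) has an aldehyde (-CHO) but the carbonyl carbon has H1, so it is not flanked by two carbons.
(C) has an aldehyde (-CHO) but the carbonyl carbon has H1, so it is not flanked by two carbons.
(D) has a primary amide (-C(=O)NH2) but one neighbour of the carbonyl carbon is N, not C.
So the answer is (A).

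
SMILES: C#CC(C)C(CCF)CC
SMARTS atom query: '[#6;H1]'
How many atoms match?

3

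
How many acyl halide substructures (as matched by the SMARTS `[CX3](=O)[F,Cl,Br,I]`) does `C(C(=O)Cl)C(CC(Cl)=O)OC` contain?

[CX3](=O)[F,Cl,Br,I] is the SMARTS for an acyl halide: a carbonyl carbon bonded to a halogen.
The molecule carries 2 separate instances of an acyl chloride (-C(=O)Cl) meeting every constraint; each maps to a distinct set of atoms, giving 2 matches.

2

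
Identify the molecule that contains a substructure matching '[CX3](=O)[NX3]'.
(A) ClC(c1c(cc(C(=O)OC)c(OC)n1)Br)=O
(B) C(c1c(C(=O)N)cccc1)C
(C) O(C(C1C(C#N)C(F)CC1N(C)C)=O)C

B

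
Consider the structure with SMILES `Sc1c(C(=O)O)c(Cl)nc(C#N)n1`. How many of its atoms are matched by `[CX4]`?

0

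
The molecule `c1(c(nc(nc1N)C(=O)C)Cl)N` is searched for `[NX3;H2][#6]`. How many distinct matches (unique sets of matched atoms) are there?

2

[NX3;H2][#6] is the SMARTS for a primary amine: a trivalent nitrogen with two H attached to carbon.
The molecule carries 2 separate instances of a primary amino group (-NH2) meeting every constraint; each maps to a distinct set of atoms, giving 2 matches.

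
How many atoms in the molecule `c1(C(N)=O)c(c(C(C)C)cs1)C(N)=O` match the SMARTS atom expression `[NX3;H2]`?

2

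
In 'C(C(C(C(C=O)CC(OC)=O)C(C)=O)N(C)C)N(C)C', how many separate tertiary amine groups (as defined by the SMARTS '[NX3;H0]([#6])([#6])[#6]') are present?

2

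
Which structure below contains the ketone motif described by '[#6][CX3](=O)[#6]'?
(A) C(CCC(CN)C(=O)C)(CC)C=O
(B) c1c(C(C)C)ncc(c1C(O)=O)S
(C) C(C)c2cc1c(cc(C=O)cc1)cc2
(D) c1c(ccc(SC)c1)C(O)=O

[#6][CX3](=O)[#6] describes a carbonyl carbon (no H) flanked by two carbons (a ketone).
(A) contains an acetyl/ketone group (-C(=O)CH3), which satisfies every atom and bond constraint.
(B) has a carboxylic acid group (-C(=O)OH) but one neighbour of the carbonyl carbon is O, not C.
(C) has an aldehyde (-CHO) but the carbonyl carbon has H1, so it is not flanked by two carbons.
(D) has a carboxylic acid group (-C(=O)OH) but one neighbour of the carbonyl carbon is O, not C.
So the answer is (A).

A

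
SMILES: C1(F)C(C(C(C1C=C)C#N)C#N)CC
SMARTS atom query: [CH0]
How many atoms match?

2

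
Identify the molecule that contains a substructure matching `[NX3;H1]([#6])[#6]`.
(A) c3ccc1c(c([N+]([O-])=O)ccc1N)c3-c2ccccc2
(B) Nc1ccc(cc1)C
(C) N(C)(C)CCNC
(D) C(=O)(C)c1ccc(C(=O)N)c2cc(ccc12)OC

C

[NX3;H1]([#6])[#6] describes a trivalent nitrogen with one H, bonded to two carbons (a secondary amine).
(A) has a primary amino group (-NH2) but the nitrogen has H2 and only one carbon neighbour.
(B) has a primary amino group (-NH2) but the nitrogen has H2 and only one carbon neighbour.
(C) contains an N-methylamino group (-NHCH3), which satisfies every atom and bond constraint.
(D) has a primary amide (-C(=O)NH2) but the -C(=O)NH2 nitrogen has H2, not H1.
So the answer is (C).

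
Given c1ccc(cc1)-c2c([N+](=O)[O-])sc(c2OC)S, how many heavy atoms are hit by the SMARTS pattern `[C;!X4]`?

The query [C;!X4] means: aliphatic carbon that does not have four total connections.
Check the 17 heavy atoms by environment: 1× s (aromatic, X2) → no; 10× c (aromatic, X3) → no; 1× N (charge +1, X3) → no; 1× O (charge -1, X1) → no; 1× O (X1) → no; 1× S (X2) → no; 1× O (X2) → no; 1× C (X4) → no.
No environment satisfies the query, so 0 matching atoms.

0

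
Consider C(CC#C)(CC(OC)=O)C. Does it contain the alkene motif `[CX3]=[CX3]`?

No

The pattern [CX3]=[CX3] describes a non-aromatic C=C double bond between two sp2 carbons — an alkene.
The closest candidate here is an ethynyl group (-C#CH), but the C-C bond is a triple bond, not a double bond. No other fragment satisfies the full query, so there is no match.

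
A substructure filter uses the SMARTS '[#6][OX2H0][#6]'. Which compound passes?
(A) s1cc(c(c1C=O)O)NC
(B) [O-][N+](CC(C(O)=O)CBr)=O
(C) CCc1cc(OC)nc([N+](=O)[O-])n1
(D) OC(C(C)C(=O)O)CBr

[#6][OX2H0][#6] describes an aliphatic oxygen bridging two carbons with no H on the oxygen (an ether).
(A) has a hydroxyl group (-OH) but the oxygen has H1, not H0 bridging two carbons.
(B) has a carboxylic acid group (-C(=O)OH) but the -OH oxygen has H1; the =O is OX1, not OX2.
(C) contains a methoxy ether (-OCH3), which satisfies every atom and bond constraint.
(D) has a hydroxyl group (-OH) but the oxygen has H1, not H0 bridging two carbons.
So the answer is (C).

C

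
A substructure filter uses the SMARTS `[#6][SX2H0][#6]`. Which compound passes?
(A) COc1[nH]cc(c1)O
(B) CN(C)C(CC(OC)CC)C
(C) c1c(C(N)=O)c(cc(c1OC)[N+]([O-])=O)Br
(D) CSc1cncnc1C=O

D

[#6][SX2H0][#6] describes an aliphatic sulfur bridging two carbons with no H on the sulfur (a thioether).
(A) has a methoxy ether (-OCH3) but the bridging atom is O, not S.
(B) has a methoxy ether (-OCH3) but the bridging atom is O, not S.
(C) has a methoxy ether (-OCH3) but the bridging atom is O, not S.
(D) contains a methylthio ether (-SCH3), which satisfies every atom and bond constraint.
So the answer is (D).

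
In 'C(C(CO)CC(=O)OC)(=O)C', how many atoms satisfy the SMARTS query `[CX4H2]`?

Check the 11 heavy atoms by environment: 2× C (H2, X4) → match; 1× C (H1, X4) → no; 1× O (H1, X2) → no; 2× C (H0, X3) → no; 2× O (H0, X1) → no; 2× C (H3, X4) → no; 1× O (H0, X2) → no.
That gives 2 matching atoms.

2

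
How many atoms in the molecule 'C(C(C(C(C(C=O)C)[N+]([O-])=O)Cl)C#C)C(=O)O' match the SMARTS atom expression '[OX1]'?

The query [OX1] means: aliphatic oxygen with one total connection — typically a carbonyl =O or an oxide.
Check the 17 heavy atoms by environment: 6× C (X4) → no; 2× C (X3) → no; 3× O (X1) → match; 1× O (X2) → no; 2× C (X2) → no; 1× Cl (X1) → no; 1× N (charge +1, X3) → no; 1× O (charge -1, X1) → match.
Summing the matching environments: 3 + 1 = 4 matching atoms.

4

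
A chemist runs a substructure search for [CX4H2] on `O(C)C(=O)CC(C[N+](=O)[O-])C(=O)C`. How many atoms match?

2

Check the 13 heavy atoms by environment: 2× C (H2, X4) → match; 1× C (H1, X4) → no; 2× C (H0, X3) → no; 3× O (H0, X1) → no; 1× O (H0, X2) → no; 2× C (H3, X4) → no; 1× N (charge +1, H0, X3) → no; 1× O (charge -1, H0, X1) → no.
That gives 2 matching atoms.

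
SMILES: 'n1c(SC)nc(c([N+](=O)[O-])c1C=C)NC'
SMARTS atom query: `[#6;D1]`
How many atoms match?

Check the 15 heavy atoms by environment: 2× n (aromatic, D2) → no; 4× c (aromatic, D3) → no; 1× C (D2) → no; 3× C (D1) → match; 1× N (D2) → no; 1× S (D2) → no; 1× N (charge +1, D3) → no; 1× O (charge -1, D1) → no; 1× O (D1) → no.
That gives 3 matching atoms.

3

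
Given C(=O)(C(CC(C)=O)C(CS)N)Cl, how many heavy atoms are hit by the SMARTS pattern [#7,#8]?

The query [#7,#8] means: nitrogen or oxygen (comma = OR).
Check the 12 heavy atoms by environment: 7× C → no; 2× O → match; 1× S → no; 1× Cl → no; 1× N → match.
Summing the matching environments: 2 + 1 = 3 matching atoms.

3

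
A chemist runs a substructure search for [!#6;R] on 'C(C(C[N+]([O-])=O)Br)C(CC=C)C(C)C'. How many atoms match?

0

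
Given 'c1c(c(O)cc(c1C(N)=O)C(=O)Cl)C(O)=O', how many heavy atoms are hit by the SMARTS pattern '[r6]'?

The query [r6] means: r6 matches atoms in a six-membered ring.
Check the 16 heavy atoms by environment: 6× c (aromatic, in 6-ring) → match; 3× C (acyclic) → no; 5× O (acyclic) → no; 1× N (acyclic) → no; 1× Cl (acyclic) → no.
That gives 6 matching atoms.

6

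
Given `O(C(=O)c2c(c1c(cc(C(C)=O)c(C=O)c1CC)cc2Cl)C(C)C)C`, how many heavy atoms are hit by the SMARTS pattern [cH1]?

2

The query [cH1] means: aromatic carbon bearing exactly one hydrogen.
Check the 25 heavy atoms by environment: 8× c (aromatic, H0) → no; 2× c (aromatic, H1) → match; 2× C (H0) → no; 4× O (H0) → no; 5× C (H3) → no; 1× C (H2) → no; 2× C (H1) → no; 1× Cl (H0) → no.
That gives 2 matching atoms.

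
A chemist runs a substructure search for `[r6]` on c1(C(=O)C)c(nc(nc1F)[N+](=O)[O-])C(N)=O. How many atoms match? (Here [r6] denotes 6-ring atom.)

6

The query [r6] means: r6 matches atoms in a six-membered ring.
Check the 16 heavy atoms by environment: 2× n (aromatic, in 6-ring) → match; 4× c (aromatic, in 6-ring) → match; 3× C (acyclic) → no; 3× O (acyclic) → no; 1× N (acyclic) → no; 1× N (charge +1, acyclic) → no; 1× O (charge -1, acyclic) → no; 1× F (acyclic) → no.
Summing the matching environments: 2 + 4 = 6 matching atoms.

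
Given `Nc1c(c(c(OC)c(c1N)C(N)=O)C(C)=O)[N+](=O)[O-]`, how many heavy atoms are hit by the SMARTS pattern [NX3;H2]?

Check the 19 heavy atoms by environment: 6× c (aromatic, H0, X3) → no; 2× C (H0, X3) → no; 3× O (H0, X1) → no; 3× N (H2, X3) → match; 1× N (charge +1, H0, X3) → no; 1× O (charge -1, H0, X1) → no; 2× C (H3, X4) → no; 1× O (H0, X2) → no.
That gives 3 matching atoms.

3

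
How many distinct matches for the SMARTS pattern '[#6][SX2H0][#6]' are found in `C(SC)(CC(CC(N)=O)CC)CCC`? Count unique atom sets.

1

[#6][SX2H0][#6] is the SMARTS for a thioether: an aliphatic sulfur bridging two carbons with no H on the sulfur.
Exactly one fragment in the molecule meets all constraints, giving 1 match.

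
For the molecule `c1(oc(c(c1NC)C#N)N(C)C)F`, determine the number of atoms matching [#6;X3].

4

Check the 13 heavy atoms by environment: 1× o (aromatic, X2) → no; 4× c (aromatic, X3) → match; 1× C (X2) → no; 1× N (X1) → no; 2× N (X3) → no; 3× C (X4) → no; 1× F (X1) → no.
That gives 4 matching atoms.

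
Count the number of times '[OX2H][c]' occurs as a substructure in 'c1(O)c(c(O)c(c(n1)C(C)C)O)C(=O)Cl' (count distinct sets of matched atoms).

[OX2H][c] is the SMARTS for a phenol: a hydroxyl oxygen attached to an aromatic carbon.
The molecule carries 3 separate instances of a hydroxyl group (-OH) meeting every constraint; each maps to a distinct set of atoms, giving 3 matches.

3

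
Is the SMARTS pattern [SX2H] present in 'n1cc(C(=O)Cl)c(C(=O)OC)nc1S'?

Yes

The pattern [SX2H] describes an aliphatic sulfur with two connections, one being H — a thiol.
The molecule carries a thiol (-SH), whose atoms satisfy every constraint of the query, so the pattern matches.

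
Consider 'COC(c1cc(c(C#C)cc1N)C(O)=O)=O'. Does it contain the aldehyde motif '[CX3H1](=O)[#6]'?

The pattern [CX3H1](=O)[#6] describes an sp2 carbon with one H, double-bonded to O and single-bonded to carbon — an aldehyde.
The closest candidate here is a methyl-ester group (-C(=O)OCH3), but the carbonyl carbon has H0, not H1. No other fragment satisfies the full query, so there is no match.

No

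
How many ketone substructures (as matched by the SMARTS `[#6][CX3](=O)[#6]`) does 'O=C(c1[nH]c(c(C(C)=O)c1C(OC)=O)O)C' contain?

[#6][CX3](=O)[#6] is the SMARTS for a ketone: a carbonyl carbon (no H) flanked by two carbons.
The molecule carries 2 separate instances of an acetyl/ketone group (-C(=O)CH3) meeting every constraint; each maps to a distinct set of atoms, giving 2 matches.

2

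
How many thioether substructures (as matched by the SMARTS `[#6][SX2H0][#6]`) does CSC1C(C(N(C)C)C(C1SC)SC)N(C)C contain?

3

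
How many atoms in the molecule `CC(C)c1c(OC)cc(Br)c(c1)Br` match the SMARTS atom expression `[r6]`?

6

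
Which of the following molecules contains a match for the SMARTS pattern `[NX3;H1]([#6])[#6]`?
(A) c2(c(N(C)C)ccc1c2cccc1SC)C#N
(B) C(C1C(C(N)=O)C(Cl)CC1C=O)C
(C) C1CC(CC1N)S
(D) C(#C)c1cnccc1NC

D

[NX3;H1]([#6])[#6] describes a trivalent nitrogen with one H, bonded to two carbons (a secondary amine).
(A) has a dimethylamino group (-N(CH3)2) but the nitrogen has H0, not H1.
(B) has a primary amide (-C(=O)NH2) but the -C(=O)NH2 nitrogen has H2, not H1.
(C) has a primary amino group (-NH2) but the nitrogen has H2 and only one carbon neighbour.
(D) contains an N-methylamino group (-NHCH3), which satisfies every atom and bond constraint.
So the answer is (D).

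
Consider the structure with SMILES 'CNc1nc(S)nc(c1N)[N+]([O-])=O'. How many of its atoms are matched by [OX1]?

2

The query [OX1] means: aliphatic oxygen with one total connection — typically a carbonyl =O or an oxide.
Check the 13 heavy atoms by environment: 2× n (aromatic, X2) → no; 4× c (aromatic, X3) → no; 2× N (X3) → no; 1× N (charge +1, X3) → no; 1× O (charge -1, X1) → match; 1× O (X1) → match; 1× S (X2) → no; 1× C (X4) → no.
Summing the matching environments: 1 + 1 = 2 matching atoms.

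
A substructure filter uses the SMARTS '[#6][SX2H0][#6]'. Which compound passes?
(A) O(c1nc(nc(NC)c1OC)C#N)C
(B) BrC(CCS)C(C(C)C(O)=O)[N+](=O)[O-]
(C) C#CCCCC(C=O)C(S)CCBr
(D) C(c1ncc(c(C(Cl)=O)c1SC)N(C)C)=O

D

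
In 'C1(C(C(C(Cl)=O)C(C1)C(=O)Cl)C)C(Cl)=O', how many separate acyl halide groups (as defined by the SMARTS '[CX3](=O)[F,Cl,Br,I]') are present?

3

[CX3](=O)[F,Cl,Br,I] is the SMARTS for an acyl halide: a carbonyl carbon bonded to a halogen.
The molecule carries 3 separate instances of an acyl chloride (-C(=O)Cl) meeting every constraint; each maps to a distinct set of atoms, giving 3 matches.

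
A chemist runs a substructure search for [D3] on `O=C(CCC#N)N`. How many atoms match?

1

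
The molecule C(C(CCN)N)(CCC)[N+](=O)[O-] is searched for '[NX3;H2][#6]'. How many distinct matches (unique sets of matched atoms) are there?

[NX3;H2][#6] is the SMARTS for a primary amine: a trivalent nitrogen with two H attached to carbon.
The molecule carries 2 separate instances of a primary amino group (-NH2) meeting every constraint; each maps to a distinct set of atoms, giving 2 matches.

2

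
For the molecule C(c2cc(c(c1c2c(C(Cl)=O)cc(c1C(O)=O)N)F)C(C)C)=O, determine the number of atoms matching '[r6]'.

10

The query [r6] means: r6 matches atoms in a six-membered ring.
Check the 23 heavy atoms by environment: 10× c (aromatic, in 6-ring) → match; 6× C (acyclic) → no; 4× O (acyclic) → no; 1× Cl (acyclic) → no; 1× F (acyclic) → no; 1× N (acyclic) → no.
That gives 10 matching atoms.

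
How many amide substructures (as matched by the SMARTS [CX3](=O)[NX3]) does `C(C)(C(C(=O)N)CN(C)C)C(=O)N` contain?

2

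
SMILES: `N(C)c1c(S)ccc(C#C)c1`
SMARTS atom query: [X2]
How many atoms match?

The query [X2] means: any atom with exactly two total connections (bonds + H).
Check the 11 heavy atoms by environment: 6× c (aromatic, X3) → no; 2× C (X2) → match; 1× N (X3) → no; 1× C (X4) → no; 1× S (X2) → match.
Summing the matching environments: 2 + 1 = 3 matching atoms.

3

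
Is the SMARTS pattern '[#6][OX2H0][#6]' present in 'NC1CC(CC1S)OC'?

The pattern [#6][OX2H0][#6] describes an aliphatic oxygen bridging two carbons with no H on the oxygen — an ether.
The molecule carries a methoxy ether (-OCH3), whose atoms satisfy every constraint of the query, so the pattern matches.

Yes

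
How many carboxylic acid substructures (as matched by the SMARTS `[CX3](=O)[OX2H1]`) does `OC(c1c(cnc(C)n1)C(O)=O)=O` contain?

[CX3](=O)[OX2H1] is the SMARTS for a carboxylic acid: an sp2 carbon double-bonded to O and single-bonded to an -OH oxygen.
The molecule carries 2 separate instances of a carboxylic acid group (-C(=O)OH) meeting every constraint; each maps to a distinct set of atoms, giving 2 matches.

2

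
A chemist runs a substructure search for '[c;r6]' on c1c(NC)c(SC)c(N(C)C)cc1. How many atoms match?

6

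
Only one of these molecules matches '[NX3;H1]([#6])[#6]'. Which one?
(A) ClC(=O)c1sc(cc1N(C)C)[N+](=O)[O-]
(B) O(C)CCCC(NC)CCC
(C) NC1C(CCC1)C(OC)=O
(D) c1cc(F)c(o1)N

[NX3;H1]([#6])[#6] describes a trivalent nitrogen with one H, bonded to two carbons (a secondary amine).
(A) has a dimethylamino group (-N(CH3)2) but the nitrogen has H0, not H1.
(B) contains an N-methylamino group (-NHCH3), which satisfies every atom and bond constraint.
(C) has a primary amino group (-NH2) but the nitrogen has H2 and only one carbon neighbour.
(D) has a primary amino group (-NH2) but the nitrogen has H2 and only one carbon neighbour.
So the answer is (B).

B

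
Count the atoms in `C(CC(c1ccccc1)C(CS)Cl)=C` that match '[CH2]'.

3

The query [CH2] means: aliphatic carbon with exactly two hydrogens.
Check the 14 heavy atoms by environment: 3× C (H2) → match; 3× C (H1) → no; 1× S (H1) → no; 1× Cl (H0) → no; 1× c (aromatic, H0) → no; 5× c (aromatic, H1) → no.
That gives 3 matching atoms.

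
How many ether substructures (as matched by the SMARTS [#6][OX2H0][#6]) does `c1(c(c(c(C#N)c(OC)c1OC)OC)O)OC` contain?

4

[#6][OX2H0][#6] is the SMARTS for an ether: an aliphatic oxygen bridging two carbons with no H on the oxygen.
The molecule carries 4 separate instances of a methoxy ether (-OCH3) meeting every constraint; each maps to a distinct set of atoms, giving 4 matches.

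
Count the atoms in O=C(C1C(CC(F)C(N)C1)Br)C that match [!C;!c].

Check the 12 heavy atoms by environment: 8× C → no; 1× F → match; 1× N → match; 1× O → match; 1× Br → match.
Summing the matching environments: 1 + 1 + 1 + 1 = 4 matching atoms.

4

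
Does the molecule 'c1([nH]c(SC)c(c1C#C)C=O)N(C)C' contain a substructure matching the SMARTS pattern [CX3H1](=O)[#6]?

The pattern [CX3H1](=O)[#6] describes an sp2 carbon with one H, double-bonded to O and single-bonded to carbon — an aldehyde.
The molecule carries an aldehyde (-CHO), whose atoms satisfy every constraint of the query, so the pattern matches.

Yes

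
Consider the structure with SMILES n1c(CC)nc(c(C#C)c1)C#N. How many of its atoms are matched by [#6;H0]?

5

The query [#6;H0] means: any carbon with no attached hydrogen.
Check the 12 heavy atoms by environment: 2× n (aromatic, H0) → no; 3× c (aromatic, H0) → match; 1× c (aromatic, H1) → no; 2× C (H0) → match; 1× N (H0) → no; 1× C (H2) → no; 1× C (H3) → no; 1× C (H1) → no.
Summing the matching environments: 3 + 2 = 5 matching atoms.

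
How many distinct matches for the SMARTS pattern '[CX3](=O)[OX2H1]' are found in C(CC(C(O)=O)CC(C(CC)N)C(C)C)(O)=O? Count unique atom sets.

[CX3](=O)[OX2H1] is the SMARTS for a carboxylic acid: an sp2 carbon double-bonded to O and single-bonded to an -OH oxygen.
The molecule carries 2 separate instances of a carboxylic acid group (-C(=O)OH) meeting every constraint; each maps to a distinct set of atoms, giving 2 matches.

2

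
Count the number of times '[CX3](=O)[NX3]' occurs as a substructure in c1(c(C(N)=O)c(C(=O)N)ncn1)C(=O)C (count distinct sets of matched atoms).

[CX3](=O)[NX3] is the SMARTS for an amide: a carbonyl carbon bonded to a trivalent nitrogen.
The molecule carries 2 separate instances of a primary amide (-C(=O)NH2) meeting every constraint; each maps to a distinct set of atoms, giving 2 matches.

2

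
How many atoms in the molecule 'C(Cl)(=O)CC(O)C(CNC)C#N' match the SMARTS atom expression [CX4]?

5

The query [CX4] means: C with X4: aliphatic carbon with exactly 4 total connections (bonds + H).
Check the 12 heavy atoms by environment: 5× C (X4) → match; 1× C (X2) → no; 1× N (X1) → no; 1× C (X3) → no; 1× O (X1) → no; 1× Cl (X1) → no; 1× O (X2) → no; 1× N (X3) → no.
That gives 5 matching atoms.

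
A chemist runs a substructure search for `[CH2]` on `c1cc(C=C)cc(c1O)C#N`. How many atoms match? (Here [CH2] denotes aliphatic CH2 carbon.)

The query [CH2] means: aliphatic carbon with exactly two hydrogens.
Check the 11 heavy atoms by environment: 3× c (aromatic, H1) → no; 3× c (aromatic, H0) → no; 1× O (H1) → no; 1× C (H1) → no; 1× C (H2) → match; 1× C (H0) → no; 1× N (H0) → no.
That gives 1 matching atom.

1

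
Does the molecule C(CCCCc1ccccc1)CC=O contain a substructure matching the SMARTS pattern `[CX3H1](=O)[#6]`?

The pattern [CX3H1](=O)[#6] describes an sp2 carbon with one H, double-bonded to O and single-bonded to carbon — an aldehyde.
The molecule carries an aldehyde (-CHO), whose atoms satisfy every constraint of the query, so the pattern matches.

Yes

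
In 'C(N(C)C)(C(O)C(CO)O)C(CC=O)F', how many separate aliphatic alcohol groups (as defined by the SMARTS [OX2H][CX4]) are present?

3

[OX2H][CX4] is the SMARTS for an aliphatic alcohol: a hydroxyl oxygen bound to an sp3 (X4) carbon.
The molecule carries 3 separate instances of a hydroxyl group (-OH) meeting every constraint; each maps to a distinct set of atoms, giving 3 matches.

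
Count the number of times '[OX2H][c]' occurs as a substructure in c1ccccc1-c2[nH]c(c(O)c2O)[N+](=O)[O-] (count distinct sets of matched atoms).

2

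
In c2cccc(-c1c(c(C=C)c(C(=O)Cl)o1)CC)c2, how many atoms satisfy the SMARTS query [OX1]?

1

Check the 18 heavy atoms by environment: 1× o (aromatic, X2) → no; 10× c (aromatic, X3) → no; 2× C (X4) → no; 3× C (X3) → no; 1× O (X1) → match; 1× Cl (X1) → no.
That gives 1 matching atom.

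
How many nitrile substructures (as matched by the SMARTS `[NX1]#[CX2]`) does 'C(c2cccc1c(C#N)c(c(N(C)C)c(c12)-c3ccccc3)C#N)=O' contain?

2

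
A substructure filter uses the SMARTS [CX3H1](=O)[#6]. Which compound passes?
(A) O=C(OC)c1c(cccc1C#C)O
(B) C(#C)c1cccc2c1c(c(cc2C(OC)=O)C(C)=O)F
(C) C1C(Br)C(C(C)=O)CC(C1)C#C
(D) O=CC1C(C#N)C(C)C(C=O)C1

[CX3H1](=O)[#6] describes an sp2 carbon with one H, double-bonded to O and single-bonded to carbon (an aldehyde).
(A) has a methyl-ester group (-C(=O)OCH3) but the carbonyl carbon has H0, not H1.
(B) has a methyl-ester group (-C(=O)OCH3) but the carbonyl carbon has H0, not H1.
(C) has an acetyl/ketone group (-C(=O)CH3) but the carbonyl carbon has H0 (two carbon neighbours), not H1.
(D) contains an aldehyde (-CHO), which satisfies every atom and bond constraint.
So the answer is (D).

D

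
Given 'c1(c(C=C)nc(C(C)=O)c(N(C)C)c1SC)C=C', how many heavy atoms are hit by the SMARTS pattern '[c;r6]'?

5

The query [c;r6] means: aromatic carbon that belongs to a six-membered ring.
Check the 18 heavy atoms by environment: 1× n (aromatic, in 6-ring) → no; 5× c (aromatic, in 6-ring) → match; 1× N (acyclic) → no; 9× C (acyclic) → no; 1× O (acyclic) → no; 1× S (acyclic) → no.
That gives 5 matching atoms.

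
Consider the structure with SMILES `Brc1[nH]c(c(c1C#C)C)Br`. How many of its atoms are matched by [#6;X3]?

4

The query [#6;X3] means: any carbon (aromatic or not) with three total connections.
Check the 10 heavy atoms by environment: 1× n (aromatic, X3) → no; 4× c (aromatic, X3) → match; 1× C (X4) → no; 2× C (X2) → no; 2× Br (X1) → no.
That gives 4 matching atoms.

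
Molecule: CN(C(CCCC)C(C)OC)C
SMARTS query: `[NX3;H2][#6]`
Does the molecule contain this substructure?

The pattern [NX3;H2][#6] describes a trivalent nitrogen with two H attached to carbon — a primary amine.
The closest candidate here is a dimethylamino group (-N(CH3)2), but the nitrogen has H0, not H2. No other fragment satisfies the full query, so there is no match.

No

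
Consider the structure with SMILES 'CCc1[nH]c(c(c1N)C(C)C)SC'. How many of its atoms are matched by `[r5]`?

5

The query [r5] means: r5 matches atoms in a five-membered ring.
Check the 13 heavy atoms by environment: 1× n (aromatic, in 5-ring) → match; 4× c (aromatic, in 5-ring) → match; 1× S (acyclic) → no; 6× C (acyclic) → no; 1× N (acyclic) → no.
Summing the matching environments: 1 + 4 = 5 matching atoms.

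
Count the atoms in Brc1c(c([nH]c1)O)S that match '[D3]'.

3

The query [D3] means: atom with exactly three heavy-atom neighbours.
Check the 8 heavy atoms by environment: 1× n (aromatic, D2) → no; 3× c (aromatic, D3) → match; 1× c (aromatic, D2) → no; 1× Br (D1) → no; 1× O (D1) → no; 1× S (D1) → no.
That gives 3 matching atoms.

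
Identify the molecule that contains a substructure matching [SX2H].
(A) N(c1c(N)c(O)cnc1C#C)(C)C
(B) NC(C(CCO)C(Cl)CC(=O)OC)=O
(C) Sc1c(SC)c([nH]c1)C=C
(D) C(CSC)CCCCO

C

[SX2H] describes an aliphatic sulfur with two connections, one being H (a thiol).
(A) has a hydroxyl group (-OH) but it is an -OH, not an -SH.
(B) has a hydroxyl group (-OH) but it is an -OH, not an -SH.
(C) contains a thiol (-SH), which satisfies every atom and bond constraint.
(D) has a hydroxyl group (-OH) but it is an -OH, not an -SH.
So the answer is (C).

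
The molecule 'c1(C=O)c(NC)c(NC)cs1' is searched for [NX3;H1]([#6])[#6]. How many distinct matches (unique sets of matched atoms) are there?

[NX3;H1]([#6])[#6] is the SMARTS for a secondary amine: a trivalent nitrogen with one H, bonded to two carbons.
The molecule carries 2 separate instances of an N-methylamino group (-NHCH3) meeting every constraint; each maps to a distinct set of atoms, giving 2 matches.

2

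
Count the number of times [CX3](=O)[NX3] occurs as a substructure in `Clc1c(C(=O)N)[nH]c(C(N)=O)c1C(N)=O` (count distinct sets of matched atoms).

3

[CX3](=O)[NX3] is the SMARTS for an amide: a carbonyl carbon bonded to a trivalent nitrogen.
The molecule carries 3 separate instances of a primary amide (-C(=O)NH2) meeting every constraint; each maps to a distinct set of atoms, giving 3 matches.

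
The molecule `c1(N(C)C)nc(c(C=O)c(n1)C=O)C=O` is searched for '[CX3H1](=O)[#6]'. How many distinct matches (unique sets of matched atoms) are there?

[CX3H1](=O)[#6] is the SMARTS for an aldehyde: an sp2 carbon with one H, double-bonded to O and single-bonded to carbon.
The molecule carries 3 separate instances of an aldehyde (-CHO) meeting every constraint; each maps to a distinct set of atoms, giving 3 matches.

3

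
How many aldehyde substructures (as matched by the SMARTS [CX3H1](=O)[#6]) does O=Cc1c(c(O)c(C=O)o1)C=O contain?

[CX3H1](=O)[#6] is the SMARTS for an aldehyde: an sp2 carbon with one H, double-bonded to O and single-bonded to carbon.
The molecule carries 3 separate instances of an aldehyde (-CHO) meeting every constraint; each maps to a distinct set of atoms, giving 3 matches.

3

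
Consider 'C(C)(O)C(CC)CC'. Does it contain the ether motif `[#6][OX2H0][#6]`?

The pattern [#6][OX2H0][#6] describes an aliphatic oxygen bridging two carbons with no H on the oxygen — an ether.
The closest candidate here is a hydroxyl group (-OH), but the oxygen has H1, not H0 bridging two carbons. No other fragment satisfies the full query, so there is no match.

No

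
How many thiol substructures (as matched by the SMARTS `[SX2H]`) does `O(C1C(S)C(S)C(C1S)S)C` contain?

[SX2H] is the SMARTS for a thiol: an aliphatic sulfur with two connections, one being H.
The molecule carries 4 separate instances of a thiol (-SH) meeting every constraint; each maps to a distinct set of atoms, giving 4 matches.

4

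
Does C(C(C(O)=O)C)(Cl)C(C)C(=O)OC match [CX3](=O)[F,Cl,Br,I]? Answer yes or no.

No

The pattern [CX3](=O)[F,Cl,Br,I] describes a carbonyl carbon bonded to a halogen — an acyl halide.
The closest candidate here is a carboxylic acid group (-C(=O)OH), but the carbonyl is bonded to -OH, not to a halogen. No other fragment satisfies the full query, so there is no match.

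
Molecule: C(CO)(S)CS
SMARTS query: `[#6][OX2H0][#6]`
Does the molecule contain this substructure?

The pattern [#6][OX2H0][#6] describes an aliphatic oxygen bridging two carbons with no H on the oxygen — an ether.
The closest candidate here is a hydroxyl group (-OH), but the oxygen has H1, not H0 bridging two carbons. No other fragment satisfies the full query, so there is no match.

No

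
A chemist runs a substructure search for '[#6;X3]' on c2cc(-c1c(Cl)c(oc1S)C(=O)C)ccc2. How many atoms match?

11

Check the 16 heavy atoms by environment: 1× o (aromatic, X2) → no; 10× c (aromatic, X3) → match; 1× Cl (X1) → no; 1× S (X2) → no; 1× C (X3) → match; 1× O (X1) → no; 1× C (X4) → no.
Summing the matching environments: 10 + 1 = 11 matching atoms.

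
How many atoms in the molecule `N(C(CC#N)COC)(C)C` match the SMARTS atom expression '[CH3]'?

3

The query [CH3] means: aliphatic carbon with exactly three hydrogens.
Check the 10 heavy atoms by environment: 2× C (H2) → no; 1× C (H1) → no; 1× C (H0) → no; 2× N (H0) → no; 1× O (H0) → no; 3× C (H3) → match.
That gives 3 matching atoms.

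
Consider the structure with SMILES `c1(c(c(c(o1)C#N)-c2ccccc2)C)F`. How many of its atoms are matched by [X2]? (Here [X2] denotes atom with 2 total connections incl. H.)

2

The query [X2] means: any atom with exactly two total connections (bonds + H).
Check the 15 heavy atoms by environment: 1× o (aromatic, X2) → match; 10× c (aromatic, X3) → no; 1× C (X2) → match; 1× N (X1) → no; 1× C (X4) → no; 1× F (X1) → no.
Summing the matching environments: 1 + 1 = 2 matching atoms.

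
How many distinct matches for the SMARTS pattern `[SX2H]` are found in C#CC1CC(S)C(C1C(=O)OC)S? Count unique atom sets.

2

[SX2H] is the SMARTS for a thiol: an aliphatic sulfur with two connections, one being H.
The molecule carries 2 separate instances of a thiol (-SH) meeting every constraint; each maps to a distinct set of atoms, giving 2 matches.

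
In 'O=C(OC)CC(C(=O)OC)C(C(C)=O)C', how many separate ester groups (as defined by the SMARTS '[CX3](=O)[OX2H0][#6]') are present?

2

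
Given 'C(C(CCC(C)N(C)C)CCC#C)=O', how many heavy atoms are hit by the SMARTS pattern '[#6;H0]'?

The query [#6;H0] means: any carbon with no attached hydrogen.
Check the 14 heavy atoms by environment: 3× C (H3) → no; 4× C (H1) → no; 4× C (H2) → no; 1× N (H0) → no; 1× O (H0) → no; 1× C (H0) → match.
That gives 1 matching atom.

1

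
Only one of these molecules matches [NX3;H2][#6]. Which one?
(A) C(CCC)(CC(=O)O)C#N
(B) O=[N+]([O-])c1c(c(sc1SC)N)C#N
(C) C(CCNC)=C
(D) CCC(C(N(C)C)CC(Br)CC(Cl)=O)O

B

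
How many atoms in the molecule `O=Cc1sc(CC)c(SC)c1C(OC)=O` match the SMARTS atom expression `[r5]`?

5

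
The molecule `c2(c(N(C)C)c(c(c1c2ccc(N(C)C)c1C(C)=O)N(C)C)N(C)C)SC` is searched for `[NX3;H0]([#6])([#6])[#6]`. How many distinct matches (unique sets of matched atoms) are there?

[NX3;H0]([#6])([#6])[#6] is the SMARTS for a tertiary amine: a trivalent nitrogen with no H, bonded to three carbons.
The molecule carries 4 separate instances of a dimethylamino group (-N(CH3)2) meeting every constraint; each maps to a distinct set of atoms, giving 4 matches.

4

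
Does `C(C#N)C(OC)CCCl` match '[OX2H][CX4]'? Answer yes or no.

The pattern [OX2H][CX4] describes a hydroxyl oxygen bound to an sp3 (X4) carbon — an aliphatic alcohol.
The closest candidate here is a methoxy ether (-OCH3), but the oxygen has H0 (ether), not H1. No other fragment satisfies the full query, so there is no match.

No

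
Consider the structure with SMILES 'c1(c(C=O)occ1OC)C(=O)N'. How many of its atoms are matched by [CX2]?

0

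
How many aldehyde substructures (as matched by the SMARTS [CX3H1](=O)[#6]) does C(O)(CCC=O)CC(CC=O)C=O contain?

3

[CX3H1](=O)[#6] is the SMARTS for an aldehyde: an sp2 carbon with one H, double-bonded to O and single-bonded to carbon.
The molecule carries 3 separate instances of an aldehyde (-CHO) meeting every constraint; each maps to a distinct set of atoms, giving 3 matches.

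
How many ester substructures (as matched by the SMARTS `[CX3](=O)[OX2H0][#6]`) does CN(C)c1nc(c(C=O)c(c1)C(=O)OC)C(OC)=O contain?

2

[CX3](=O)[OX2H0][#6] is the SMARTS for an ester: a carbonyl carbon bonded to an oxygen that is itself bonded to carbon (no H on that O).
The molecule carries 2 separate instances of a methyl-ester group (-C(=O)OCH3) meeting every constraint; each maps to a distinct set of atoms, giving 2 matches.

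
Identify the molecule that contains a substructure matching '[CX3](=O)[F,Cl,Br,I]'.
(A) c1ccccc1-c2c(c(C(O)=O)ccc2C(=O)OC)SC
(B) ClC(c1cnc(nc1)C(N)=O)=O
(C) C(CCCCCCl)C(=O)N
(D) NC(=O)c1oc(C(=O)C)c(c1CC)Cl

B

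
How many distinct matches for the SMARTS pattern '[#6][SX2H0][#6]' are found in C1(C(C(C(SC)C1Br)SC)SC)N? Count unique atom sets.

[#6][SX2H0][#6] is the SMARTS for a thioether: an aliphatic sulfur bridging two carbons with no H on the sulfur.
The molecule carries 3 separate instances of a methylthio ether (-SCH3) meeting every constraint; each maps to a distinct set of atoms, giving 3 matches.

3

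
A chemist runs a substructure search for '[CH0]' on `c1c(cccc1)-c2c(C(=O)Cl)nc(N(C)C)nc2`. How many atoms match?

Check the 18 heavy atoms by environment: 2× n (aromatic, H0) → no; 4× c (aromatic, H0) → no; 6× c (aromatic, H1) → no; 1× N (H0) → no; 2× C (H3) → no; 1× C (H0) → match; 1× O (H0) → no; 1× Cl (H0) → no.
That gives 1 matching atom.

1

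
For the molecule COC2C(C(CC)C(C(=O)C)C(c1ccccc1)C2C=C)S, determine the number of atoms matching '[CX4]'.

10

Check the 22 heavy atoms by environment: 10× C (X4) → match; 6× c (aromatic, X3) → no; 3× C (X3) → no; 1× O (X1) → no; 1× S (X2) → no; 1× O (X2) → no.
That gives 10 matching atoms.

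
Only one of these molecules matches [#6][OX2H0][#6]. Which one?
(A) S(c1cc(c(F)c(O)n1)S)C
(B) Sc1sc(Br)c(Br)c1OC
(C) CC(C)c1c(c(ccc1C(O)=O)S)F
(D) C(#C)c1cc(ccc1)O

B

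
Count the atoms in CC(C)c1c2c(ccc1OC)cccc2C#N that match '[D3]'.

6

The query [D3] means: atom with exactly three heavy-atom neighbours.
Check the 17 heavy atoms by environment: 5× c (aromatic, D3) → match; 5× c (aromatic, D2) → no; 1× O (D2) → no; 3× C (D1) → no; 1× C (D3) → match; 1× C (D2) → no; 1× N (D1) → no.
Summing the matching environments: 5 + 1 = 6 matching atoms.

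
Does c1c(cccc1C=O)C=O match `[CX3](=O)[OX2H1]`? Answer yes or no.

No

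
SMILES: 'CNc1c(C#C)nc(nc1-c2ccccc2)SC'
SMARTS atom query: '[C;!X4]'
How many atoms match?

The query [C;!X4] means: aliphatic carbon that does not have four total connections.
Check the 18 heavy atoms by environment: 2× n (aromatic, X2) → no; 10× c (aromatic, X3) → no; 2× C (X2) → match; 1× S (X2) → no; 2× C (X4) → no; 1× N (X3) → no.
That gives 2 matching atoms.

2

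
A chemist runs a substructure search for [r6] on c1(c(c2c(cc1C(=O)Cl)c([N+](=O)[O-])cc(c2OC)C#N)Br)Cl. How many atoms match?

10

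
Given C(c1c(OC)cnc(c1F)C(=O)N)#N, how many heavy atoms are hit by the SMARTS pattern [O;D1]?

The query [O;D1] means: aliphatic oxygen bonded to exactly one heavy atom.
Check the 14 heavy atoms by environment: 1× n (aromatic, D2) → no; 4× c (aromatic, D3) → no; 1× c (aromatic, D2) → no; 1× F (D1) → no; 1× C (D3) → no; 1× O (D1) → match; 2× N (D1) → no; 1× O (D2) → no; 1× C (D1) → no; 1× C (D2) → no.
That gives 1 matching atom.

1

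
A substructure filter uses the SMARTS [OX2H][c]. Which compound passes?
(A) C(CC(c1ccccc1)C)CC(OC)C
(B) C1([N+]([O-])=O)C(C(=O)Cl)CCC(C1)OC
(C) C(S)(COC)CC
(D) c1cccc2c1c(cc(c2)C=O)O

[OX2H][c] describes a hydroxyl oxygen attached to an aromatic carbon (a phenol).
(A) has a methoxy ether (-OCH3) but the oxygen has H0, not H1.
(B) has a methoxy ether (-OCH3) but the oxygen has H0, not H1.
(C) has a methoxy ether (-OCH3) but the oxygen has H0, not H1.
(D) contains a hydroxyl group (-OH), which satisfies every atom and bond constraint.
So the answer is (D).

D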